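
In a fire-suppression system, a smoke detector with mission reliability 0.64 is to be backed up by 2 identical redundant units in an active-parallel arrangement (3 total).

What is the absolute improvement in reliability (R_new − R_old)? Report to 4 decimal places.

0.3133

R_before = 0.64
R_after = 1 − (1 − 0.64)^3 = 0.9533
ΔR = 0.9533 − 0.64 = 0.3133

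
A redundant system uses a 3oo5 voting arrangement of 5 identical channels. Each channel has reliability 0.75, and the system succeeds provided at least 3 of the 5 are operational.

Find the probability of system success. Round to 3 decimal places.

0.896

R = Σ_{i=3}^{5} C(5,i) p^i (1−p)^{5−i} with p = 0.75
C(5,3)·0.75^3·0.25^2 = 0.26367
C(5,4)·0.75^4·0.25^1 = 0.39551
C(5,5)·0.75^5·0.25^0 = 0.23730
Sum = 0.896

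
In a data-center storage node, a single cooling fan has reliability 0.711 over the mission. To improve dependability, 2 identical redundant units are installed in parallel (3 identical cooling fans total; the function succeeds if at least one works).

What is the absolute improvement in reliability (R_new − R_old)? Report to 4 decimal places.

R_before = 0.711
R_after = 1 − (1 − 0.711)^3 = 0.9759
ΔR = 0.9759 − 0.711 = 0.2649

0.2649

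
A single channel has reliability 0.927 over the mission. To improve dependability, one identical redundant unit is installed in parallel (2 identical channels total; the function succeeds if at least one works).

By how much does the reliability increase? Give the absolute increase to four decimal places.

R_before = 0.927
R_after = 1 − (1 − 0.927)^2 = 0.9947
ΔR = 0.9947 − 0.927 = 0.0677

0.0677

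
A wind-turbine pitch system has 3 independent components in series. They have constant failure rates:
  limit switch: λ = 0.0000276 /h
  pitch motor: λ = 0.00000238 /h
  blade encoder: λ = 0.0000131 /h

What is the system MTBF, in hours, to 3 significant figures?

23200

Series of exponential components: λ_sys = Σ λ_i
λ_sys = 0.0000276 + 0.00000238 + 0.0000131 = 4.3080e-05 /h
MTBF = 1 / λ_sys = 23200 h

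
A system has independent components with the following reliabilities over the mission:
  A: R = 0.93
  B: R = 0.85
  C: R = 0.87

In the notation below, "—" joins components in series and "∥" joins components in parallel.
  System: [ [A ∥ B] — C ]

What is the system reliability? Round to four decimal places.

Parallel (A and B): 1 − (1 − 0.930000)(1 − 0.850000) = 0.989500
Series ([0.989500] and C): 0.989500 × 0.870000 = 0.8609

0.8609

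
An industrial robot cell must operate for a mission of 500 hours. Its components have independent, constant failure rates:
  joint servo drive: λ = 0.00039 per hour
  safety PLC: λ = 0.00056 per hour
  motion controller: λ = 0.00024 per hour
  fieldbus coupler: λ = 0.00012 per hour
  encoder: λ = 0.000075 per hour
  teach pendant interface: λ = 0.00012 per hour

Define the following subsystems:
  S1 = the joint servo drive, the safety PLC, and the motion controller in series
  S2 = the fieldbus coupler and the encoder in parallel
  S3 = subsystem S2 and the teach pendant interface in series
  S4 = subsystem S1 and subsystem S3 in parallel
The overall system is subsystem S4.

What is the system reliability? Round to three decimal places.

R(joint servo drive) = exp(−0.00039 × 500) = 0.82283
R(safety PLC) = exp(−0.00056 × 500) = 0.75578
R(motion controller) = exp(−0.00024 × 500) = 0.88692
R(fieldbus coupler) = exp(−0.00012 × 500) = 0.94176
R(encoder) = exp(−0.000075 × 500) = 0.96319
R(teach pendant interface) = exp(−0.00012 × 500) = 0.94176
Series (joint servo drive, safety PLC, and motion controller): 0.82283 × 0.75578 × 0.88692 = 0.55156
Parallel (fieldbus coupler and encoder): 1 − (1 − 0.94176)(1 − 0.96319) = 0.99786
Series ([0.99786] and teach pendant interface): 0.99786 × 0.94176 = 0.93974
Parallel ([0.55156] and [0.93974]): 1 − (1 − 0.55156)(1 − 0.93974) = 0.973

0.973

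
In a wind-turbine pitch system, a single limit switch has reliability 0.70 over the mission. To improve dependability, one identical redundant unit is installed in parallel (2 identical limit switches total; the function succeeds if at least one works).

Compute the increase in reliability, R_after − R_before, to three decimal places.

0.210

R_before = 0.70
R_after = 1 − (1 − 0.70)^2 = 0.910
ΔR = 0.910 − 0.70 = 0.210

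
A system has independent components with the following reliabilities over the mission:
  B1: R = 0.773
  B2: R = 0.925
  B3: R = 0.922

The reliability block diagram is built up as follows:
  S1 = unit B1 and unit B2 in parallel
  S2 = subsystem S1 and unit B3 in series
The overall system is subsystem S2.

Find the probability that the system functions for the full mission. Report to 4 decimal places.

0.9063

Parallel (B1 and B2): 1 − (1 − 0.773000)(1 − 0.925000) = 0.982975
Series ([0.982975] and B3): 0.982975 × 0.922000 = 0.9063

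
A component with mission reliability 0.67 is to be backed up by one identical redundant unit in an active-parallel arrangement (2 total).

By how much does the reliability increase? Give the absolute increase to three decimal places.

R_before = 0.67
R_after = 1 − (1 − 0.67)^2 = 0.891
ΔR = 0.891 − 0.67 = 0.221

0.221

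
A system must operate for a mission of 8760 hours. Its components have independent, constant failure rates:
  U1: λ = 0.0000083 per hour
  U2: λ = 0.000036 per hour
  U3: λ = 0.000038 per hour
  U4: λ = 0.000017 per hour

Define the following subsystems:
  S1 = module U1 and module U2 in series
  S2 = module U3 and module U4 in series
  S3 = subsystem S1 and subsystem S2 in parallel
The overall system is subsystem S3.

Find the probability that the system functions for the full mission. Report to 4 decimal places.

0.8770

R(U1) = exp(−0.0000083 × 8760) = 0.929872
R(U2) = exp(−0.000036 × 8760) = 0.729526
R(U3) = exp(−0.000038 × 8760) = 0.716856
R(U4) = exp(−0.000017 × 8760) = 0.861638
Series (U1 and U2): 0.929872 × 0.729526 = 0.678366
Series (U3 and U4): 0.716856 × 0.861638 = 0.617670
Parallel ([0.678366] and [0.617670]): 1 − (1 − 0.678366)(1 − 0.617670) = 0.8770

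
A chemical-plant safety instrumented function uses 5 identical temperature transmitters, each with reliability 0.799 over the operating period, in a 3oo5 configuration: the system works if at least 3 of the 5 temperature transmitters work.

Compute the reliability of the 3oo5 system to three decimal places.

R = Σ_{i=3}^{5} C(5,i) p^i (1−p)^{5−i} with p = 0.799
C(5,3)·0.799^3·0.201^2 = 0.20608
C(5,4)·0.799^4·0.201^1 = 0.40959
C(5,5)·0.799^5·0.201^0 = 0.32564
Sum = 0.941

0.941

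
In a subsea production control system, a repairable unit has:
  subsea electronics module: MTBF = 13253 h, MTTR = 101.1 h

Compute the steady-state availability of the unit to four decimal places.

A(subsea electronics module) = MTBF/(MTBF+MTTR) = 13253/(13253+101.1) = 0.9924

0.9924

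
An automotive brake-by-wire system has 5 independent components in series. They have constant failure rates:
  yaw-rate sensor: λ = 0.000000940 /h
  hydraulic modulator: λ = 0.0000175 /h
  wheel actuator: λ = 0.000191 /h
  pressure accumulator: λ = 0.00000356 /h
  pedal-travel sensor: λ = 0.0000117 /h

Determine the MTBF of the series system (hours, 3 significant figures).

Series of exponential components: λ_sys = Σ λ_i
λ_sys = 0.000000940 + 0.0000175 + 0.000191 + 0.00000356 + 0.0000117 = 2.2470e-04 /h
MTBF = 1 / λ_sys = 4450 h

4450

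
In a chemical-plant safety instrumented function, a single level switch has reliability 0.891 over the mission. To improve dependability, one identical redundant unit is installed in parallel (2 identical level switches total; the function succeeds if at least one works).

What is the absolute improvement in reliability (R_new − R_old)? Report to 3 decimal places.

0.097

R_before = 0.891
R_after = 1 − (1 − 0.891)^2 = 0.988
ΔR = 0.988 − 0.891 = 0.097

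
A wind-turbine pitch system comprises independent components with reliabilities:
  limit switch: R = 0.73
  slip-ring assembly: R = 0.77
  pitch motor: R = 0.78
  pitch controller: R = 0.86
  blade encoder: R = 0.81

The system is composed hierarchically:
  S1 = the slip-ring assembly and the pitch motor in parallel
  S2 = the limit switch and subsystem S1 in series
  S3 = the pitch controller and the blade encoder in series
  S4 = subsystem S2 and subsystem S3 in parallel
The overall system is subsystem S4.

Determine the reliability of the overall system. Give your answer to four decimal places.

0.9069

Parallel (slip-ring assembly and pitch motor): 1 − (1 − 0.770000)(1 − 0.780000) = 0.949400
Series (limit switch and [0.949400]): 0.730000 × 0.949400 = 0.693062
Series (pitch controller and blade encoder): 0.860000 × 0.810000 = 0.696600
Parallel ([0.693062] and [0.696600]): 1 − (1 − 0.693062)(1 − 0.696600) = 0.9069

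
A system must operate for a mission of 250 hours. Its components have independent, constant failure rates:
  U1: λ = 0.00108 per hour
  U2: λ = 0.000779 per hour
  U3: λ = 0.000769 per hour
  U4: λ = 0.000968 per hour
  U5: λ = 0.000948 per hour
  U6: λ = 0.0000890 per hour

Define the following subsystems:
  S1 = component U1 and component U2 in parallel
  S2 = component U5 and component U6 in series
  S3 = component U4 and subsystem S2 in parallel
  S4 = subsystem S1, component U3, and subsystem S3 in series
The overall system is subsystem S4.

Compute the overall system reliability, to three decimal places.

R(U1) = exp(−0.00108 × 250) = 0.76338
R(U2) = exp(−0.000779 × 250) = 0.82304
R(U3) = exp(−0.000769 × 250) = 0.82510
R(U4) = exp(−0.000968 × 250) = 0.78506
R(U5) = exp(−0.000948 × 250) = 0.78899
R(U6) = exp(−0.0000890 × 250) = 0.97800
Parallel (U1 and U2): 1 − (1 − 0.76338)(1 − 0.82304) = 0.95813
Series (U5 and U6): 0.78899 × 0.97800 = 0.77163
Parallel (U4 and [0.77163]): 1 − (1 − 0.78506)(1 − 0.77163) = 0.95091
Series ([0.95813], U3, and [0.95091]): 0.95813 × 0.82510 × 0.95091 = 0.752

0.752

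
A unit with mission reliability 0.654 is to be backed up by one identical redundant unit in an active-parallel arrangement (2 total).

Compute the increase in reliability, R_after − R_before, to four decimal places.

0.2263

R_before = 0.654
R_after = 1 − (1 − 0.654)^2 = 0.8803
ΔR = 0.8803 − 0.654 = 0.2263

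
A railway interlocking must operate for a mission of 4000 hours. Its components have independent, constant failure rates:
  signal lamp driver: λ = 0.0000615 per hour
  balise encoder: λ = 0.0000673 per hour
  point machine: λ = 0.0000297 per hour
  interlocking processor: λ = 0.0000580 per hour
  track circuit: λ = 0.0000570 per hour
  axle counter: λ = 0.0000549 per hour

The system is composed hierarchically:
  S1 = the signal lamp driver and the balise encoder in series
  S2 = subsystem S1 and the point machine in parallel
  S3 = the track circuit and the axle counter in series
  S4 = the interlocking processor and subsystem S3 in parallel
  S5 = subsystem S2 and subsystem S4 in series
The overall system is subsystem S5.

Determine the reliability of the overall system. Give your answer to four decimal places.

R(signal lamp driver) = exp(−0.0000615 × 4000) = 0.781922
R(balise encoder) = exp(−0.0000673 × 4000) = 0.763990
R(point machine) = exp(−0.0000297 × 4000) = 0.887985
R(interlocking processor) = exp(−0.0000580 × 4000) = 0.792946
R(track circuit) = exp(−0.0000570 × 4000) = 0.796124
R(axle counter) = exp(−0.0000549 × 4000) = 0.802840
Series (signal lamp driver and balise encoder): 0.781922 × 0.763990 = 0.597381
Parallel ([0.597381] and point machine): 1 − (1 − 0.597381)(1 − 0.887985) = 0.954901
Series (track circuit and axle counter): 0.796124 × 0.802840 = 0.639160
Parallel (interlocking processor and [0.639160]): 1 − (1 − 0.792946)(1 − 0.639160) = 0.925287
Series ([0.954901] and [0.925287]): 0.954901 × 0.925287 = 0.8836

0.8836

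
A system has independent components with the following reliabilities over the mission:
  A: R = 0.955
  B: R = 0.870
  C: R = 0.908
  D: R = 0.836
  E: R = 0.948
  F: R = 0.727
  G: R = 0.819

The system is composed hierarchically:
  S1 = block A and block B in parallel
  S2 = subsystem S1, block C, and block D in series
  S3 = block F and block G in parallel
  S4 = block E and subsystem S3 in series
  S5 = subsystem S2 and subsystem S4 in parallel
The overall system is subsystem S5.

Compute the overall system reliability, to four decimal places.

Parallel (A and B): 1 − (1 − 0.955000)(1 − 0.870000) = 0.994150
Series ([0.994150], C, and D): 0.994150 × 0.908000 × 0.836000 = 0.754647
Parallel (F and G): 1 − (1 − 0.727000)(1 − 0.819000) = 0.950587
Series (E and [0.950587]): 0.948000 × 0.950587 = 0.901156
Parallel ([0.754647] and [0.901156]): 1 − (1 − 0.754647)(1 − 0.901156) = 0.9757

0.9757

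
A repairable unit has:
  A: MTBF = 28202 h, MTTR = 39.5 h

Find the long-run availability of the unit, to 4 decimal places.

A(A) = MTBF/(MTBF+MTTR) = 28202/(28202+39.5) = 0.9986

0.9986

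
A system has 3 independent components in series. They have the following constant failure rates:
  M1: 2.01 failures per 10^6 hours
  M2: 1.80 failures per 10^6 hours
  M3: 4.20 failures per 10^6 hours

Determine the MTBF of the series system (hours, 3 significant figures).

Series of exponential components: λ_sys = Σ λ_i
λ_sys = 0.00000201 + 0.00000180 + 0.00000420 = 8.0100e-06 /h
MTBF = 1 / λ_sys = 125000 h

125000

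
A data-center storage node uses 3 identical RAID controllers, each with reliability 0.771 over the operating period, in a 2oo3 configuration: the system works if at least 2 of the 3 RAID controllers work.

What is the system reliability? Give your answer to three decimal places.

R = Σ_{i=2}^{3} C(3,i) p^i (1−p)^{3−i} with p = 0.771
C(3,2)·0.771^2·0.229^1 = 0.40838
C(3,3)·0.771^3·0.229^0 = 0.45831
Sum = 0.867

0.867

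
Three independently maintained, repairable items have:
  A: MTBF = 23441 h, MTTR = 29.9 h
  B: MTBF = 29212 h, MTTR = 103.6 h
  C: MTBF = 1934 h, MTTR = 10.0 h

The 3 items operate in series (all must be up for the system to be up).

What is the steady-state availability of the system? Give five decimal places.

A(A) = MTBF/(MTBF+MTTR) = 23441/(23441+29.9) = 0.998726
A(B) = MTBF/(MTBF+MTTR) = 29212/(29212+103.6) = 0.996466
A(C) = MTBF/(MTBF+MTTR) = 1934/(1934+10.0) = 0.994856
Series availability: 0.998726 × 0.996466 × 0.994856 = 0.99008

0.99008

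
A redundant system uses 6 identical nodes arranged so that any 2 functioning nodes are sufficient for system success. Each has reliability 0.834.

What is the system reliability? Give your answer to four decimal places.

R = Σ_{i=2}^{6} C(6,i) p^i (1−p)^{6−i} with p = 0.834
C(6,2)·0.834^2·0.166^4 = 0.007922
C(6,3)·0.834^3·0.166^3 = 0.053070
C(6,4)·0.834^4·0.166^2 = 0.199973
C(6,5)·0.834^5·0.166^1 = 0.401874
C(6,6)·0.834^6·0.166^0 = 0.336509
Sum = 0.9993

0.9993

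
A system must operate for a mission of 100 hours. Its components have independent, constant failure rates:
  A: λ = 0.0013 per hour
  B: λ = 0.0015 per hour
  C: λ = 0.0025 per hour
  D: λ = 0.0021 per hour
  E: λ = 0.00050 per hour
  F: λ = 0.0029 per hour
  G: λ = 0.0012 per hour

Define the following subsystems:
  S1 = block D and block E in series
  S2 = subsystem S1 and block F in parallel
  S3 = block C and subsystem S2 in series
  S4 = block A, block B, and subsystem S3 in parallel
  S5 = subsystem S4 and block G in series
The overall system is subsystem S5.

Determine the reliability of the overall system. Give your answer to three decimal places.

R(A) = exp(−0.0013 × 100) = 0.87810
R(B) = exp(−0.0015 × 100) = 0.86071
R(C) = exp(−0.0025 × 100) = 0.77880
R(D) = exp(−0.0021 × 100) = 0.81058
R(E) = exp(−0.00050 × 100) = 0.95123
R(F) = exp(−0.0029 × 100) = 0.74826
R(G) = exp(−0.0012 × 100) = 0.88692
Series (D and E): 0.81058 × 0.95123 = 0.77105
Parallel ([0.77105] and F): 1 − (1 − 0.77105)(1 − 0.74826) = 0.94236
Series (C and [0.94236]): 0.77880 × 0.94236 = 0.73391
Parallel (A, B, and [0.73391]): 1 − (1 − 0.87810)(1 − 0.86071)(1 − 0.73391) = 0.99548
Series ([0.99548] and G): 0.99548 × 0.88692 = 0.883

0.883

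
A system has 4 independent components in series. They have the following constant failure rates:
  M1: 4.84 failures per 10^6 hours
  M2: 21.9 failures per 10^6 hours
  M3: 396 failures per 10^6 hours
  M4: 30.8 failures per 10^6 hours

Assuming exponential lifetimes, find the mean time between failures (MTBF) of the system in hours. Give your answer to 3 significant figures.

Series of exponential components: λ_sys = Σ λ_i
λ_sys = 0.00000484 + 0.0000219 + 0.000396 + 0.0000308 = 4.5354e-04 /h
MTBF = 1 / λ_sys = 2200 h

2200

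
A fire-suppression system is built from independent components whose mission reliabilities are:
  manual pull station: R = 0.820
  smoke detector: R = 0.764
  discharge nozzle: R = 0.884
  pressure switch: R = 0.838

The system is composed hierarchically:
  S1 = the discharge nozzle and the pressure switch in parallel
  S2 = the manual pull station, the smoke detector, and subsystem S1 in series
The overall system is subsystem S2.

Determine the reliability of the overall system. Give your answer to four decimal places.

0.6147

Parallel (discharge nozzle and pressure switch): 1 − (1 − 0.884000)(1 − 0.838000) = 0.981208
Series (manual pull station, smoke detector, and [0.981208]): 0.820000 × 0.764000 × 0.981208 = 0.6147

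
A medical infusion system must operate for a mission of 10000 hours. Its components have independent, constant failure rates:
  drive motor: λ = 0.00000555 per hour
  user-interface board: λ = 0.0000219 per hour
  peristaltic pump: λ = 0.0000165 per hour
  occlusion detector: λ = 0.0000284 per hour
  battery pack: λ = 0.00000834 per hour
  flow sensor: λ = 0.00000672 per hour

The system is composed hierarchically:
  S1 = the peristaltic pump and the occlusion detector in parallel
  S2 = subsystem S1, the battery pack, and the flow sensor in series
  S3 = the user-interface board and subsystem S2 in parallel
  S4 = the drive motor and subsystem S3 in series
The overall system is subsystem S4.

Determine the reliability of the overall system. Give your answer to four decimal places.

0.9140

R(drive motor) = exp(−0.00000555 × 10000) = 0.946012
R(user-interface board) = exp(−0.0000219 × 10000) = 0.803322
R(peristaltic pump) = exp(−0.0000165 × 10000) = 0.847894
R(occlusion detector) = exp(−0.0000284 × 10000) = 0.752767
R(battery pack) = exp(−0.00000834 × 10000) = 0.919983
R(flow sensor) = exp(−0.00000672 × 10000) = 0.935008
Parallel (peristaltic pump and occlusion detector): 1 − (1 − 0.847894)(1 − 0.752767) = 0.962394
Series ([0.962394], battery pack, and flow sensor): 0.962394 × 0.919983 × 0.935008 = 0.827843
Parallel (user-interface board and [0.827843]): 1 − (1 − 0.803322)(1 − 0.827843) = 0.966141
Series (drive motor and [0.966141]): 0.946012 × 0.966141 = 0.9140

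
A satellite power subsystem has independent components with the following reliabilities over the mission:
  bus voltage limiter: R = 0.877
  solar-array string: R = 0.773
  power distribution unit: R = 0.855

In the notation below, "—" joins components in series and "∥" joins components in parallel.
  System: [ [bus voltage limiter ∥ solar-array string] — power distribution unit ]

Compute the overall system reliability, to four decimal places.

Parallel (bus voltage limiter and solar-array string): 1 − (1 − 0.877000)(1 − 0.773000) = 0.972079
Series ([0.972079] and power distribution unit): 0.972079 × 0.855000 = 0.8311

0.8311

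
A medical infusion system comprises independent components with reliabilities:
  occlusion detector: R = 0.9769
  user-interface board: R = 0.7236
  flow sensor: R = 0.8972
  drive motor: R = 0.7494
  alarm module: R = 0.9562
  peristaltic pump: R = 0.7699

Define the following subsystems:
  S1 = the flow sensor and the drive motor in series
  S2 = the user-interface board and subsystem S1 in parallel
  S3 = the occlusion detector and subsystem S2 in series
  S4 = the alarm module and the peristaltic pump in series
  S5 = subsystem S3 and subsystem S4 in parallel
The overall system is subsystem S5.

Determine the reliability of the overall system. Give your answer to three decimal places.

0.971

Series (flow sensor and drive motor): 0.89720 × 0.74940 = 0.67236
Parallel (user-interface board and [0.67236]): 1 − (1 − 0.72360)(1 − 0.67236) = 0.90944
Series (occlusion detector and [0.90944]): 0.97690 × 0.90944 = 0.88843
Series (alarm module and peristaltic pump): 0.95620 × 0.76990 = 0.73618
Parallel ([0.88843] and [0.73618]): 1 − (1 − 0.88843)(1 − 0.73618) = 0.971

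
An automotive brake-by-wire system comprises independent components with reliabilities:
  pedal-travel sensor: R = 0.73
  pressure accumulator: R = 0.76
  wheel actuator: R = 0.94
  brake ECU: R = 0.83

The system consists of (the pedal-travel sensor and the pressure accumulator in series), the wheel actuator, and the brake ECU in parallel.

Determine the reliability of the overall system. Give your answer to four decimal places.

0.9955

Series (pedal-travel sensor and pressure accumulator): 0.730000 × 0.760000 = 0.554800
Parallel ([0.554800], wheel actuator, and brake ECU): 1 − (1 − 0.554800)(1 − 0.940000)(1 − 0.830000) = 0.9955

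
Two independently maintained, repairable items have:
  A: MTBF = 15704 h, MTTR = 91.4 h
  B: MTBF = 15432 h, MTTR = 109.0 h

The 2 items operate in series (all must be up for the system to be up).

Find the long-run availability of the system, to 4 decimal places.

0.9872

A(A) = MTBF/(MTBF+MTTR) = 15704/(15704+91.4) = 0.994214
A(B) = MTBF/(MTBF+MTTR) = 15432/(15432+109.0) = 0.992986
Series availability: 0.994214 × 0.992986 = 0.9872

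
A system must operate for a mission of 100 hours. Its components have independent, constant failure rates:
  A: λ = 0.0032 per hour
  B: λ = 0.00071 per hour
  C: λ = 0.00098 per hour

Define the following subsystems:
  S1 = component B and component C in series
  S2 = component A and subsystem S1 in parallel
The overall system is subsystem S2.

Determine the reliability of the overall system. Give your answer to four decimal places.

R(A) = exp(−0.0032 × 100) = 0.726149
R(B) = exp(−0.00071 × 100) = 0.931462
R(C) = exp(−0.00098 × 100) = 0.906649
Series (B and C): 0.931462 × 0.906649 = 0.844509
Parallel (A and [0.844509]): 1 − (1 − 0.726149)(1 − 0.844509) = 0.9574

0.9574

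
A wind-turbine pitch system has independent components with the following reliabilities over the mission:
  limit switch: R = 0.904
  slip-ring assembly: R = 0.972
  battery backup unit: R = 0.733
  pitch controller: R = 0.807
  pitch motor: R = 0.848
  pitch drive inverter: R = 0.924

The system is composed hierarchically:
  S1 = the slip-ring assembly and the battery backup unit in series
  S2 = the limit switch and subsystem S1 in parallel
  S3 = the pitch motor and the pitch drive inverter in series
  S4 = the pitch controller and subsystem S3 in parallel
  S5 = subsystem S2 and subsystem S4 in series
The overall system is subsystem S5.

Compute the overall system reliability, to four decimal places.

0.9318

Series (slip-ring assembly and battery backup unit): 0.972000 × 0.733000 = 0.712476
Parallel (limit switch and [0.712476]): 1 − (1 − 0.904000)(1 − 0.712476) = 0.972398
Series (pitch motor and pitch drive inverter): 0.848000 × 0.924000 = 0.783552
Parallel (pitch controller and [0.783552]): 1 − (1 − 0.807000)(1 − 0.783552) = 0.958226
Series ([0.972398] and [0.958226]): 0.972398 × 0.958226 = 0.9318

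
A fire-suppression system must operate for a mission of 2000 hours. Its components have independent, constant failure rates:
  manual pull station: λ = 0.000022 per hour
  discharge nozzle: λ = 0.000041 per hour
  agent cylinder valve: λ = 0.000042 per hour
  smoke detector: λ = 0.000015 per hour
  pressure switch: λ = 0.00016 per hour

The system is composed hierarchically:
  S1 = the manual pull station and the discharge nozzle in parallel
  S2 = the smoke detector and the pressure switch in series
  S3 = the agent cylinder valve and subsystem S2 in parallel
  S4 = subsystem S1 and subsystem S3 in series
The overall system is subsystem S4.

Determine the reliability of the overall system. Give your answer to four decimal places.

0.9729

R(manual pull station) = exp(−0.000022 × 2000) = 0.956954
R(discharge nozzle) = exp(−0.000041 × 2000) = 0.921272
R(agent cylinder valve) = exp(−0.000042 × 2000) = 0.919431
R(smoke detector) = exp(−0.000015 × 2000) = 0.970446
R(pressure switch) = exp(−0.00016 × 2000) = 0.726149
Parallel (manual pull station and discharge nozzle): 1 − (1 − 0.956954)(1 − 0.921272) = 0.996611
Series (smoke detector and pressure switch): 0.970446 × 0.726149 = 0.704688
Parallel (agent cylinder valve and [0.704688]): 1 − (1 − 0.919431)(1 − 0.704688) = 0.976207
Series ([0.996611] and [0.976207]): 0.996611 × 0.976207 = 0.9729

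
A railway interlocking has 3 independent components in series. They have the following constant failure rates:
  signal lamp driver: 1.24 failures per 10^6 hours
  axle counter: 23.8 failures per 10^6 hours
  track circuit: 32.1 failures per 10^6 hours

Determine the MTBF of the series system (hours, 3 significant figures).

Series of exponential components: λ_sys = Σ λ_i
λ_sys = 0.00000124 + 0.0000238 + 0.0000321 = 5.7140e-05 /h
MTBF = 1 / λ_sys = 17500 h

17500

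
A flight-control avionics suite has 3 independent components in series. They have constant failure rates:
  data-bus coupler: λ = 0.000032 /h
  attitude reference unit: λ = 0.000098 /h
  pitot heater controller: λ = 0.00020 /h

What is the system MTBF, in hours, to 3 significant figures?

Series of exponential components: λ_sys = Σ λ_i
λ_sys = 0.000032 + 0.000098 + 0.00020 = 3.3000e-04 /h
MTBF = 1 / λ_sys = 3030 h

3030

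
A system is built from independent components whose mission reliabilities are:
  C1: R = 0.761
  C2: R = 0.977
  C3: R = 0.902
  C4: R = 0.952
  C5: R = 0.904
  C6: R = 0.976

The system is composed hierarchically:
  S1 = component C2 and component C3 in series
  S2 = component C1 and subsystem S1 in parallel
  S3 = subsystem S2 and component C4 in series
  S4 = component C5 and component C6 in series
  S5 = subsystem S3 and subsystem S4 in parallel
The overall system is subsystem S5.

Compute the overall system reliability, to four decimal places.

0.9912

Series (C2 and C3): 0.977000 × 0.902000 = 0.881254
Parallel (C1 and [0.881254]): 1 − (1 − 0.761000)(1 − 0.881254) = 0.971620
Series ([0.971620] and C4): 0.971620 × 0.952000 = 0.924982
Series (C5 and C6): 0.904000 × 0.976000 = 0.882304
Parallel ([0.924982] and [0.882304]): 1 − (1 − 0.924982)(1 − 0.882304) = 0.9912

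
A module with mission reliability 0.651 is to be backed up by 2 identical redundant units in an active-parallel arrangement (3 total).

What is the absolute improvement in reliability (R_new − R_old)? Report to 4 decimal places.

R_before = 0.651
R_after = 1 − (1 − 0.651)^3 = 0.9575
ΔR = 0.9575 − 0.651 = 0.3065

0.3065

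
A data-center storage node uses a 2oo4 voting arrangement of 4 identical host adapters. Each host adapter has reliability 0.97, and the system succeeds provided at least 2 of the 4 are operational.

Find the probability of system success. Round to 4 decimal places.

0.9999

R = Σ_{i=2}^{4} C(4,i) p^i (1−p)^{4−i} with p = 0.97
C(4,2)·0.97^2·0.03^2 = 0.005081
C(4,3)·0.97^3·0.03^1 = 0.109521
C(4,4)·0.97^4·0.03^0 = 0.885293
Sum = 0.9999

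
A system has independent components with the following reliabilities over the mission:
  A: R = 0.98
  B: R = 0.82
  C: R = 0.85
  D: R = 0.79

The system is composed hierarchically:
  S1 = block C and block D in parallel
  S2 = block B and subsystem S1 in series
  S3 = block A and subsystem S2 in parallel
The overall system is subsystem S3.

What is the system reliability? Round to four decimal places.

Parallel (C and D): 1 − (1 − 0.850000)(1 − 0.790000) = 0.968500
Series (B and [0.968500]): 0.820000 × 0.968500 = 0.794170
Parallel (A and [0.794170]): 1 − (1 − 0.980000)(1 − 0.794170) = 0.9959

0.9959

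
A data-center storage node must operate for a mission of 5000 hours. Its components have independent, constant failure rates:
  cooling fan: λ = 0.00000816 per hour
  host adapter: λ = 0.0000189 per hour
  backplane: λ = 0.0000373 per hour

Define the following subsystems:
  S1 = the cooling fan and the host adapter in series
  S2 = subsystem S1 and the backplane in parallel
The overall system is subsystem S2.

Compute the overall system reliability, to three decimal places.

0.978

R(cooling fan) = exp(−0.00000816 × 5000) = 0.96002
R(host adapter) = exp(−0.0000189 × 5000) = 0.90983
R(backplane) = exp(−0.0000373 × 5000) = 0.82986
Series (cooling fan and host adapter): 0.96002 × 0.90983 = 0.87345
Parallel ([0.87345] and backplane): 1 − (1 − 0.87345)(1 − 0.82986) = 0.978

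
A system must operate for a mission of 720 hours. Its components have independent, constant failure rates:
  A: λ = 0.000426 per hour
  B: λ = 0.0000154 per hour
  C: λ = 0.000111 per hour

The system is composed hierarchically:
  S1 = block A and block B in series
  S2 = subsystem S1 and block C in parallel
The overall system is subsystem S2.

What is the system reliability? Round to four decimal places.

0.9791

R(A) = exp(−0.000426 × 720) = 0.735857
R(B) = exp(−0.0000154 × 720) = 0.988973
R(C) = exp(−0.000111 × 720) = 0.923190
Series (A and B): 0.735857 × 0.988973 = 0.727743
Parallel ([0.727743] and C): 1 − (1 − 0.727743)(1 − 0.923190) = 0.9791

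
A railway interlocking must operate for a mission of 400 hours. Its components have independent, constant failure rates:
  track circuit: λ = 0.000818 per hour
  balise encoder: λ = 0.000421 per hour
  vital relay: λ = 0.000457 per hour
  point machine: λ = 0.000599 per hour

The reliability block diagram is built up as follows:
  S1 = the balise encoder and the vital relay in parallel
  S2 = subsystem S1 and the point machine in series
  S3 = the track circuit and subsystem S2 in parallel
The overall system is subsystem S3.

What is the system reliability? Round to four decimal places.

R(track circuit) = exp(−0.000818 × 400) = 0.720940
R(balise encoder) = exp(−0.000421 × 400) = 0.845016
R(vital relay) = exp(−0.000457 × 400) = 0.832935
R(point machine) = exp(−0.000599 × 400) = 0.786943
Parallel (balise encoder and vital relay): 1 − (1 − 0.845016)(1 − 0.832935) = 0.974108
Series ([0.974108] and point machine): 0.974108 × 0.786943 = 0.766567
Parallel (track circuit and [0.766567]): 1 − (1 − 0.720940)(1 − 0.766567) = 0.9349

0.9349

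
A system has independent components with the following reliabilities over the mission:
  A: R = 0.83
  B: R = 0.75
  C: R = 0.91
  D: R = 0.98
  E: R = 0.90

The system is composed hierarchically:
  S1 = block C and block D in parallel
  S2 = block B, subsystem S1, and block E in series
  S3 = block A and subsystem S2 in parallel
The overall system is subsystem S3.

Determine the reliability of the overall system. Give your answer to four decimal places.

0.9445

Parallel (C and D): 1 − (1 − 0.910000)(1 − 0.980000) = 0.998200
Series (B, [0.998200], and E): 0.750000 × 0.998200 × 0.900000 = 0.673785
Parallel (A and [0.673785]): 1 − (1 − 0.830000)(1 − 0.673785) = 0.9445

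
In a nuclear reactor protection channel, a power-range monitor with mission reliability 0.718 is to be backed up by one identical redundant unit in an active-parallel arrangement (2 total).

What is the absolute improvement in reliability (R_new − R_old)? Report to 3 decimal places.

R_before = 0.718
R_after = 1 − (1 − 0.718)^2 = 0.920
ΔR = 0.920 − 0.718 = 0.202

0.202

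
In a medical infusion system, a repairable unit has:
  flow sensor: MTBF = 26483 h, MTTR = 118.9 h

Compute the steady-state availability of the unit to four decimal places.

0.9955

A(flow sensor) = MTBF/(MTBF+MTTR) = 26483/(26483+118.9) = 0.9955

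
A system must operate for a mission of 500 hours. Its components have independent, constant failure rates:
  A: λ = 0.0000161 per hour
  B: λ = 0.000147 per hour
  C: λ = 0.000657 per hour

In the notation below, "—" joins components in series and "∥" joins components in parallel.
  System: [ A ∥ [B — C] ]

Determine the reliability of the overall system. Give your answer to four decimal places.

R(A) = exp(−0.0000161 × 500) = 0.991982
R(B) = exp(−0.000147 × 500) = 0.929136
R(C) = exp(−0.000657 × 500) = 0.720003
Series (B and C): 0.929136 × 0.720003 = 0.668981
Parallel (A and [0.668981]): 1 − (1 − 0.991982)(1 − 0.668981) = 0.9973

0.9973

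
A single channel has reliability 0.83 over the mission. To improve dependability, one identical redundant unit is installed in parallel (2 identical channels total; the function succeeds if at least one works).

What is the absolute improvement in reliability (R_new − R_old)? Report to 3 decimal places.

R_before = 0.83
R_after = 1 − (1 − 0.83)^2 = 0.971
ΔR = 0.971 − 0.83 = 0.141

0.141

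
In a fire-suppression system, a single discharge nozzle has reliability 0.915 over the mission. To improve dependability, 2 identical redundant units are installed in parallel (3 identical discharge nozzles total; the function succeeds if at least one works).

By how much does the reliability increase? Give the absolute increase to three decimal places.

0.084

R_before = 0.915
R_after = 1 − (1 − 0.915)^3 = 0.999
ΔR = 0.999 − 0.915 = 0.084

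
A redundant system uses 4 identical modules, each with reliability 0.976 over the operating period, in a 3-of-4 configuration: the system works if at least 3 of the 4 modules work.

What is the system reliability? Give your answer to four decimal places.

0.9967

R = Σ_{i=3}^{4} C(4,i) p^i (1−p)^{4−i} with p = 0.976
C(4,3)·0.976^3·0.024^1 = 0.089253
C(4,4)·0.976^4·0.024^0 = 0.907401
Sum = 0.9967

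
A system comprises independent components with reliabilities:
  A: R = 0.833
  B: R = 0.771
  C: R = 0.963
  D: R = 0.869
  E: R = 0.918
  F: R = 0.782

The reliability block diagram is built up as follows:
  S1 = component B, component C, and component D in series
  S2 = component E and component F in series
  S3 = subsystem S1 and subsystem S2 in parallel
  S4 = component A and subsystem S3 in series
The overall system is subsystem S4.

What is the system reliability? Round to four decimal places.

0.7496

Series (B, C, and D): 0.771000 × 0.963000 × 0.869000 = 0.645209
Series (E and F): 0.918000 × 0.782000 = 0.717876
Parallel ([0.645209] and [0.717876]): 1 − (1 − 0.645209)(1 − 0.717876) = 0.899905
Series (A and [0.899905]): 0.833000 × 0.899905 = 0.7496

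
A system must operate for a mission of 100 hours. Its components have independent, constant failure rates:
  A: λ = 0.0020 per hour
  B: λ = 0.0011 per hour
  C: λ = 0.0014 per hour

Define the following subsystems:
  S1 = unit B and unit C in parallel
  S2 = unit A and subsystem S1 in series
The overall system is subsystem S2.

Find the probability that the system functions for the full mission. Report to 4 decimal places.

0.8076

R(A) = exp(−0.0020 × 100) = 0.818731
R(B) = exp(−0.0011 × 100) = 0.895834
R(C) = exp(−0.0014 × 100) = 0.869358
Parallel (B and C): 1 − (1 − 0.895834)(1 − 0.869358) = 0.986392
Series (A and [0.986392]): 0.818731 × 0.986392 = 0.8076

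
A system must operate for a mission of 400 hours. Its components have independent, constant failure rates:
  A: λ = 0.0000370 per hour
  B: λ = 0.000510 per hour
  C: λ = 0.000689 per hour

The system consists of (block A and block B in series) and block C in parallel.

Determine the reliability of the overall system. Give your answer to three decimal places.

0.953

R(A) = exp(−0.0000370 × 400) = 0.98531
R(B) = exp(−0.000510 × 400) = 0.81546
R(C) = exp(−0.000689 × 400) = 0.75912
Series (A and B): 0.98531 × 0.81546 = 0.80348
Parallel ([0.80348] and C): 1 − (1 − 0.80348)(1 − 0.75912) = 0.953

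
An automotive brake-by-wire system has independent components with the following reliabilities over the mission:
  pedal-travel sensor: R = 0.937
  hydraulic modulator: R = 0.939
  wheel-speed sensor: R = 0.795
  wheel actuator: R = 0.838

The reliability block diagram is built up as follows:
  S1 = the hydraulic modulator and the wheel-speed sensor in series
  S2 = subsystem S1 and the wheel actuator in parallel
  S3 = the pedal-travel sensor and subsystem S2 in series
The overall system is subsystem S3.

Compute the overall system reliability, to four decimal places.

Series (hydraulic modulator and wheel-speed sensor): 0.939000 × 0.795000 = 0.746505
Parallel ([0.746505] and wheel actuator): 1 − (1 − 0.746505)(1 − 0.838000) = 0.958934
Series (pedal-travel sensor and [0.958934]): 0.937000 × 0.958934 = 0.8985

0.8985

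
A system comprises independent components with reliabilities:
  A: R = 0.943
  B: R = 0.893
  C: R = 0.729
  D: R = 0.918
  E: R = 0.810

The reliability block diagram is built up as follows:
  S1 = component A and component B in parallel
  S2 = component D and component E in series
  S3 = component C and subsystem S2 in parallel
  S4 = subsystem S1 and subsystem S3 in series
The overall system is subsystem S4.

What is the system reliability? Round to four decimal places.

0.9248

Parallel (A and B): 1 − (1 − 0.943000)(1 − 0.893000) = 0.993901
Series (D and E): 0.918000 × 0.810000 = 0.743580
Parallel (C and [0.743580]): 1 − (1 − 0.729000)(1 − 0.743580) = 0.930510
Series ([0.993901] and [0.930510]): 0.993901 × 0.930510 = 0.9248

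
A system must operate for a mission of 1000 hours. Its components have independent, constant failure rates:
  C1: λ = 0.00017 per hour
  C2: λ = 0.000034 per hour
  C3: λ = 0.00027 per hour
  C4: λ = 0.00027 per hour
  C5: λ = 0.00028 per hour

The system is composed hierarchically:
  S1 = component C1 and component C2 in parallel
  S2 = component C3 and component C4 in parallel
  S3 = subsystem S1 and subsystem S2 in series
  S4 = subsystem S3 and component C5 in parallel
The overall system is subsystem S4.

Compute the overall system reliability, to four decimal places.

R(C1) = exp(−0.00017 × 1000) = 0.843665
R(C2) = exp(−0.000034 × 1000) = 0.966572
R(C3) = exp(−0.00027 × 1000) = 0.763379
R(C4) = exp(−0.00027 × 1000) = 0.763379
R(C5) = exp(−0.00028 × 1000) = 0.755784
Parallel (C1 and C2): 1 − (1 − 0.843665)(1 − 0.966572) = 0.994774
Parallel (C3 and C4): 1 − (1 − 0.763379)(1 − 0.763379) = 0.944011
Series ([0.994774] and [0.944011]): 0.994774 × 0.944011 = 0.939078
Parallel ([0.939078] and C5): 1 − (1 − 0.939078)(1 − 0.755784) = 0.9851

0.9851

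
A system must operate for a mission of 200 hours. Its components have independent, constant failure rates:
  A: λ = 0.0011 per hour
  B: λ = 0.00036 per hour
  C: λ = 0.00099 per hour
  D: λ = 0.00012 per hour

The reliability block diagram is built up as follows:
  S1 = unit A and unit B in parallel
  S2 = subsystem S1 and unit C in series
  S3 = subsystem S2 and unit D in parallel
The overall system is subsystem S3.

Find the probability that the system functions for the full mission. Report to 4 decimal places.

0.9955

R(A) = exp(−0.0011 × 200) = 0.802519
R(B) = exp(−0.00036 × 200) = 0.930531
R(C) = exp(−0.00099 × 200) = 0.820370
R(D) = exp(−0.00012 × 200) = 0.976286
Parallel (A and B): 1 − (1 − 0.802519)(1 − 0.930531) = 0.986281
Series ([0.986281] and C): 0.986281 × 0.820370 = 0.809115
Parallel ([0.809115] and D): 1 − (1 − 0.809115)(1 − 0.976286) = 0.9955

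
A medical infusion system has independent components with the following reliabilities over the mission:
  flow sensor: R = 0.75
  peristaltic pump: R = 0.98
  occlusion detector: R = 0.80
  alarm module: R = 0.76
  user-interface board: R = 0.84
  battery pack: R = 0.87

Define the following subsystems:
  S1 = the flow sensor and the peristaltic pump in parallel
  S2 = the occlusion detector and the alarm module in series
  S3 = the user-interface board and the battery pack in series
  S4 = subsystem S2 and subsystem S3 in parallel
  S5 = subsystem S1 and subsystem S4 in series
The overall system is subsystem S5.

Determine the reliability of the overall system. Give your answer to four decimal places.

0.8900

Parallel (flow sensor and peristaltic pump): 1 − (1 − 0.750000)(1 − 0.980000) = 0.995000
Series (occlusion detector and alarm module): 0.800000 × 0.760000 = 0.608000
Series (user-interface board and battery pack): 0.840000 × 0.870000 = 0.730800
Parallel ([0.608000] and [0.730800]): 1 − (1 − 0.608000)(1 − 0.730800) = 0.894474
Series ([0.995000] and [0.894474]): 0.995000 × 0.894474 = 0.8900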